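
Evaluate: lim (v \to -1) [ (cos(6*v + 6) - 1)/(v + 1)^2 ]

Direct substitution gives 0/0.
Apply L'Hôpital: lim (-6*sin(6*v + 6))/(2*v + 2), still 0/0.
After 2 applications of L'Hôpital's rule the quotient is (-36*cos(6*v + 6))/(2); substituting v = -1 gives -18.

-18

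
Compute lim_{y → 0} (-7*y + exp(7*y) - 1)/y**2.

Direct substitution gives 0/0.
Apply L'Hôpital: lim (7*e^(7*y) - 7)/(2*y), still 0/0.
After 2 applications of L'Hôpital's rule the quotient is (49*e^(7*y))/(2); substituting y = 0 gives 49/2.

49/2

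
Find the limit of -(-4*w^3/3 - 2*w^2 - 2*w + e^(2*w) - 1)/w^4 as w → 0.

-2/3

Direct substitution gives 0/0.
Apply L'Hôpital: lim (-4*w^2 - 4*w + 2*e^(2*w) - 2)/(-4*w^3), still 0/0.
Apply L'Hôpital: lim (-8*w + 4*e^(2*w) - 4)/(-12*w^2), still 0/0.
Apply L'Hôpital: lim (8*e^(2*w) - 8)/(-24*w), still 0/0.
After 4 applications of L'Hôpital's rule the quotient is (16*e^(2*w))/(-24); substituting w = 0 gives -2/3.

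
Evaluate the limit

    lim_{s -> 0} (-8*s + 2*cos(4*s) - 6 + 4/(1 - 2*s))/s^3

32

Substitution gives 0/0 (the numerator vanishes to order 3).
Expand each term to order s^3: the coefficient of s^3 in 4·1/(1 - 2s) is 32 and in 2·cos(4s) is 0.
Lower-order terms cancel with the polynomial part, so the numerator is (32)·s^3 + o(s^3), and the limit is (32)/(1) = 32.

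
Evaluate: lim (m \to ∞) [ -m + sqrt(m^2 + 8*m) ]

This has the form ∞ − ∞. Multiply and divide by the conjugate √(m^2 + 8*m) + m.
That gives (8m) / (√(m^2 + 8*m) + m).
Divide numerator and denominator by m: the limit is 8/(2·1) = 4.

4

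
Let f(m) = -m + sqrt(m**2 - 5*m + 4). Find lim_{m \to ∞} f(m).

An ∞ − ∞ form. Rationalising with the conjugate, the difference becomes (-5m + 4) / (√(m^2 - 5*m + 4) + m).
For large m the denominator behaves like 2·m, so the quotient tends to -5/2 = -5/2.

-5/2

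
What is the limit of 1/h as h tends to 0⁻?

-∞

As h → 0⁻, (h) → 0⁻, so (h)^1 → 0⁻ and 1/(h)^1 → -∞.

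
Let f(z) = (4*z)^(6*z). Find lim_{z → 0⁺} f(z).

1

Base → 0⁺ and exponent → 0⁺: a 0^0 form.
Take logs: 6z·ln(4z). This is 0·(−∞); rewriting as ln(4z)/(1/(6z)) and applying L'Hôpital gives 0.
Hence the limit is e^0 = 1.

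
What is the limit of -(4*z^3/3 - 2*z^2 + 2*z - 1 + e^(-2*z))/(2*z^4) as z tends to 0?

Direct substitution gives 0/0.
Apply L'Hôpital: lim (4*z^2 - 4*z + 2 - 2*e^(-2*z))/(-8*z^3), still 0/0.
Apply L'Hôpital: lim (8*z - 4 + 4*e^(-2*z))/(-24*z^2), still 0/0.
Apply L'Hôpital: lim (8 - 8*e^(-2*z))/(-48*z), still 0/0.
After 4 applications of L'Hôpital's rule the quotient is (16*e^(-2*z))/(-48); substituting z = 0 gives -1/3.

-1/3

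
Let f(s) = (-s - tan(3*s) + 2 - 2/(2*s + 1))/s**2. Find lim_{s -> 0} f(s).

-8

Substitution gives 0/0 (the numerator vanishes to order 2).
Expand each term to order s^2: the coefficient of s^2 in −tan(3s) is 0 and in -2·1/(1 + 2s) is -8.
Lower-order terms cancel with the polynomial part, so the numerator is (-8)·s^2 + o(s^2), and the limit is (-8)/(1) = -8.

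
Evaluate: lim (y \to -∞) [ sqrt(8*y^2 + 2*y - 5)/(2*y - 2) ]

-√(2)

For large |y|, √(8*y^2 + 2*y - 5) ≈ √8·|y| and the denominator ≈ 2y.
Since y → −∞, |y| = −y, giving −√8/(2) = -√(2).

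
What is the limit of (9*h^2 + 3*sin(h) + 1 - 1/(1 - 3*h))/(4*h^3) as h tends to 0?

-55/8

Substitution gives 0/0 (the numerator vanishes to order 3).
Expand each term to order h^3: the coefficient of h^3 in −1/(1 - 3h) is -27 and in 3·sin(h) is -1/2.
Lower-order terms cancel with the polynomial part, so the numerator is (-55/2)·h^3 + o(h^3), and the limit is (-55/2)/(4) = -55/8.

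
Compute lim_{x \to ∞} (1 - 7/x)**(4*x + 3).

e^(-28)

Write it as [(1 - 7/x)^x]^(4) · (1 - 7/x)^(3). The bracketed term tends to e^(-7) and the second factor to 1, so the limit is e^(-28).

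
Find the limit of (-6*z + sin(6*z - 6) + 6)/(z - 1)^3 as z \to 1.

Direct substitution gives 0/0.
Apply L'Hôpital: lim (6*cos(6*z - 6) - 6)/(3*(z - 1)^2), still 0/0.
Apply L'Hôpital: lim (-36*sin(6*z - 6))/(6*z - 6), still 0/0.
After 3 applications of L'Hôpital's rule the quotient is (-216*cos(6*z - 6))/(6); substituting z = 1 gives -36.

-36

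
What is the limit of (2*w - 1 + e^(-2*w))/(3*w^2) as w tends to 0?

Direct substitution gives 0/0.
Apply L'Hôpital: lim (2 - 2*e^(-2*w))/(6*w), still 0/0.
After 2 applications of L'Hôpital's rule the quotient is (4*e^(-2*w))/(6); substituting w = 0 gives 2/3.

2/3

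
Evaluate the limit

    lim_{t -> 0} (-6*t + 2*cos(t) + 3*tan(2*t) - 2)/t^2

Substitution gives 0/0 (the numerator vanishes to order 2).
Expand each term to order t^2: the coefficient of t^2 in 2·cos(t) is -1 and in 3·tan(2t) is 0.
Lower-order terms cancel with the polynomial part, so the numerator is (-1)·t^2 + o(t^2), and the limit is (-1)/(1) = -1.

-1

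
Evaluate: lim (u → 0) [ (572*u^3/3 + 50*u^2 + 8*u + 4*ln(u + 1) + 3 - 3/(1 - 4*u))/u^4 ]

Substitution gives 0/0; apply L'Hôpital's rule 4 times.
After differentiating numerator and denominator 4 times the quotient is (18432/(4*u - 1)^5 - 24/(u + 1)^4)/(24); at u = 0 this is -769.

-769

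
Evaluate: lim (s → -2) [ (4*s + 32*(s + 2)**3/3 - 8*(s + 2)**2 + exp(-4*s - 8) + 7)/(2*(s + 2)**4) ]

Direct substitution gives 0/0.
Apply L'Hôpital: lim (-16*s + 32*(s + 2)^2 - 4*e^(-4*s - 8) - 28)/(8*(s + 2)^3), still 0/0.
Apply L'Hôpital: lim (64*s + 16*e^(-4*s - 8) + 112)/(24*(s + 2)^2), still 0/0.
Apply L'Hôpital: lim (64 - 64*e^(-4*s - 8))/(48*s + 96), still 0/0.
After 4 applications of L'Hôpital's rule the quotient is (256*e^(-4*s - 8))/(48); substituting s = -2 gives 16/3.

16/3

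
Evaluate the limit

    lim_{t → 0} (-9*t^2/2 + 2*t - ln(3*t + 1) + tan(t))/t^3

-26/3

Substitution gives 0/0; apply L'Hôpital's rule 3 times.
After differentiating numerator and denominator 3 times the quotient is (6*tan(t)^2/cos(t)^2 + 2/cos(t)^2 - 54/(3*t + 1)^3)/(6); at t = 0 this is -26/3.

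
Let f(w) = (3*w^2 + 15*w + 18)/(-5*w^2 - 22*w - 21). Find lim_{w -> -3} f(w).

-3/8

Direct substitution gives 0/0, so factor. Both numerator and denominator have (w + 3) as a factor.
After cancelling, the expression reduces to (3*w + 6)/(-5*w - 7).
Substituting w = -3 gives -3/8.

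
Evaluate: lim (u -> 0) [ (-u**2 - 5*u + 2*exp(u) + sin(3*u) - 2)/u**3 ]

Substitution gives 0/0; apply L'Hôpital's rule 3 times.
After differentiating numerator and denominator 3 times the quotient is (2*e^(u) - 27*cos(3*u))/(6); at u = 0 this is -25/6.

-25/6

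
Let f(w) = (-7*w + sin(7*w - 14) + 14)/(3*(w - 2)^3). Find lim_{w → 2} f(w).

-343/18

Direct substitution gives 0/0.
Apply L'Hôpital: lim (7*cos(7*w - 14) - 7)/(9*(w - 2)^2), still 0/0.
Apply L'Hôpital: lim (-49*sin(7*w - 14))/(18*w - 36), still 0/0.
After 3 applications of L'Hôpital's rule the quotient is (-343*cos(7*w - 14))/(18); substituting w = 2 gives -343/18.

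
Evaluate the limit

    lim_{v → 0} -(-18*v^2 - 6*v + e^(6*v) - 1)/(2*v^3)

Direct substitution gives 0/0.
Apply L'Hôpital: lim (-36*v + 6*e^(6*v) - 6)/(-6*v^2), still 0/0.
Apply L'Hôpital: lim (36*e^(6*v) - 36)/(-12*v), still 0/0.
After 3 applications of L'Hôpital's rule the quotient is (216*e^(6*v))/(-12); substituting v = 0 gives -18.

-18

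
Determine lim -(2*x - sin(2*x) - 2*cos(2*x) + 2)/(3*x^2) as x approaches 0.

-4/3

Substitution gives 0/0 (the numerator vanishes to order 2).
Expand each term to order x^2: the coefficient of x^2 in -2·cos(2x) is 4 and in −sin(2x) is 0.
Lower-order terms cancel with the polynomial part, so the numerator is (4)·x^2 + o(x^2), and the limit is (4)/(-3) = -4/3.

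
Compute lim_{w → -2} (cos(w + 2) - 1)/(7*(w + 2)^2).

-1/14

Direct substitution gives 0/0.
Apply L'Hôpital: lim (-sin(w + 2))/(14*w + 28), still 0/0.
After 2 applications of L'Hôpital's rule the quotient is (-cos(w + 2))/(14); substituting w = -2 gives -1/14.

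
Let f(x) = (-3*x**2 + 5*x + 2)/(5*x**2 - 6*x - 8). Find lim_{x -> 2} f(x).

-1/2

Since x = 2 makes numerator and denominator zero, (x - 2) divides both.
Cancelling it gives (-3*x - 1)/(5*x + 4); now plug in x = 2 to get -1/2.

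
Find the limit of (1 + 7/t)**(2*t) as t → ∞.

The base → 1 and the exponent → ∞: a 1^∞ form.
Take logarithms: (2t)·ln(1 + 7/t). Since ln(1+u) ~ u for small u, this behaves like (2t)·(7/t) → 14.
So the limit is e^(14).

e^(14)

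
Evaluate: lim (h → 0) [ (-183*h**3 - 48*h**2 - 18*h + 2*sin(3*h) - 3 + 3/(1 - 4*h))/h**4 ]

768

Substitution gives 0/0 (the numerator vanishes to order 4).
Expand each term to order h^4: the coefficient of h^4 in 3·1/(1 - 4h) is 768 and in 2·sin(3h) is 0.
Lower-order terms cancel with the polynomial part, so the numerator is (768)·h^4 + o(h^4), and the limit is (768)/(1) = 768.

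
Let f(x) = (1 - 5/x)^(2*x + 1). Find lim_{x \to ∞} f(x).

e^(-10)

The base → 1 and the exponent → ∞: a 1^∞ form.
Take logarithms: (2x + 1)·ln(1 - 5/x). Since ln(1+u) ~ u for small u, this behaves like (2x)·(-5/x) → -10.
So the limit is e^(-10).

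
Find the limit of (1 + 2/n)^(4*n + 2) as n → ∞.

Write it as [(1 + 2/n)^n]^(4) · (1 + 2/n)^(2). The bracketed term tends to e^(2) and the second factor to 1, so the limit is e^(8).

e^(8)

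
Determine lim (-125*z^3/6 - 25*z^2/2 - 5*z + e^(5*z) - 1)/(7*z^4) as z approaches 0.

625/168

Direct substitution gives 0/0.
Apply L'Hôpital: lim (-125*z^2/2 - 25*z + 5*e^(5*z) - 5)/(28*z^3), still 0/0.
Apply L'Hôpital: lim (-125*z + 25*e^(5*z) - 25)/(84*z^2), still 0/0.
Apply L'Hôpital: lim (125*e^(5*z) - 125)/(168*z), still 0/0.
After 4 applications of L'Hôpital's rule the quotient is (625*e^(5*z))/(168); substituting z = 0 gives 625/168.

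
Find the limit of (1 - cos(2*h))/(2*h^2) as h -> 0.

Substitution gives 0/0.
Use (1 − cos u)/u² → 1/2 with u = 2h: the limit is 2²/(2·2) = 1.

1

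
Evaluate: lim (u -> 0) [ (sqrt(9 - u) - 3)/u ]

-1/6

Substitution gives 0/0. Multiply numerator and denominator by the conjugate √(9 - u) + √9.
The numerator becomes (9 - u) − 9 = -u, so the expression simplifies to -1/(√(9 - u) + √9).
Letting u → 0 gives -1/(2√9) = -1/6.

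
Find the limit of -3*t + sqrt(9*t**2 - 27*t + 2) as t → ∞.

-9/2

This has the form ∞ − ∞. Multiply and divide by the conjugate √(9*t^2 - 27*t + 2) + 3t.
That gives (-27t + 2) / (√(9*t^2 - 27*t + 2) + 3t).
Divide numerator and denominator by t: the limit is -27/(2·3) = -9/2.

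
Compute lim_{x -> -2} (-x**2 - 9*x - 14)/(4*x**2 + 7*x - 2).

5/9

Since x = -2 makes numerator and denominator zero, (x + 2) divides both.
Cancelling it gives (-x - 7)/(4*x - 1); now plug in x = -2 to get 5/9.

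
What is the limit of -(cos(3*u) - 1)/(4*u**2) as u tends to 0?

Direct substitution gives 0/0.
Apply L'Hôpital: lim (-3*sin(3*u))/(-8*u), still 0/0.
After 2 applications of L'Hôpital's rule the quotient is (-9*cos(3*u))/(-8); substituting u = 0 gives 9/8.

9/8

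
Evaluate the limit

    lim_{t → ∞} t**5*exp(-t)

0

Write as t^5/e^{1t}, an ∞/∞ form.
Exponential growth dominates any polynomial, so repeated L'Hôpital (or the standard result) gives 0.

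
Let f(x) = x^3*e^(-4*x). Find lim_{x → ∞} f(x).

0

Write as x^3/e^{4x}, an ∞/∞ form.
Exponential growth dominates any polynomial, so repeated L'Hôpital (or the standard result) gives 0.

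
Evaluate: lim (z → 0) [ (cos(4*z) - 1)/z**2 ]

Direct substitution gives 0/0.
Apply L'Hôpital: lim (-4*sin(4*z))/(2*z), still 0/0.
After 2 applications of L'Hôpital's rule the quotient is (-16*cos(4*z))/(2); substituting z = 0 gives -8.

-8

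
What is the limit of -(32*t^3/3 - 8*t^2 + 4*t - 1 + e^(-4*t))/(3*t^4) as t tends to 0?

Direct substitution gives 0/0.
Apply L'Hôpital: lim (32*t^2 - 16*t + 4 - 4*e^(-4*t))/(-12*t^3), still 0/0.
Apply L'Hôpital: lim (64*t - 16 + 16*e^(-4*t))/(-36*t^2), still 0/0.
Apply L'Hôpital: lim (64 - 64*e^(-4*t))/(-72*t), still 0/0.
After 4 applications of L'Hôpital's rule the quotient is (256*e^(-4*t))/(-72); substituting t = 0 gives -32/9.

-32/9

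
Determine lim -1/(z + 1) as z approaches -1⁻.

As z → -1⁻, (z + 1) → 0⁻, so (z + 1)^1 → 0⁻ and -1/(z + 1)^1 → ∞.

∞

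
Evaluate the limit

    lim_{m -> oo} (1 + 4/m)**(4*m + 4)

e^(16)

The base → 1 and the exponent → ∞: a 1^∞ form.
Take logarithms: (4m + 4)·ln(1 + 4/m). Since ln(1+u) ~ u for small u, this behaves like (4m)·(4/m) → 16.
So the limit is e^(16).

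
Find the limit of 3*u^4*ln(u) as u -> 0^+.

0

This is a 0·(−∞) form. Rewrite as 3·ln(u) / u^(−4) and apply L'Hôpital:
the derivative quotient is 3·(1/u) / (−4·u^(−5)) = (-3/4)·u^4 → 0.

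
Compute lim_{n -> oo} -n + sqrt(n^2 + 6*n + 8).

An ∞ − ∞ form. Rationalising with the conjugate, the difference becomes (6n + 8) / (√(n^2 + 6*n + 8) + n).
For large n the denominator behaves like 2·n, so the quotient tends to 6/2 = 3.

3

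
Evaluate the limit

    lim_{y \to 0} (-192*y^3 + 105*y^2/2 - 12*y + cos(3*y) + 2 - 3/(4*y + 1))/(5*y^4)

-6117/40

Substitution gives 0/0 (the numerator vanishes to order 4).
Expand each term to order y^4: the coefficient of y^4 in cos(3y) is 27/8 and in -3·1/(1 + 4y) is -768.
Lower-order terms cancel with the polynomial part, so the numerator is (-6117/8)·y^4 + o(y^4), and the limit is (-6117/8)/(5) = -6117/40.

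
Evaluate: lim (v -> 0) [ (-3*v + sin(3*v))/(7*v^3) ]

-9/14

Direct substitution gives 0/0.
Apply L'Hôpital: lim (3*cos(3*v) - 3)/(21*v^2), still 0/0.
Apply L'Hôpital: lim (-9*sin(3*v))/(42*v), still 0/0.
After 3 applications of L'Hôpital's rule the quotient is (-27*cos(3*v))/(42); substituting v = 0 gives -9/14.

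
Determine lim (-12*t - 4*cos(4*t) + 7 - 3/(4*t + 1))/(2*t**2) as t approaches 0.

Substitution gives 0/0; apply L'Hôpital's rule 2 times.
After differentiating numerator and denominator 2 times the quotient is (64*cos(4*t) - 96/(4*t + 1)^3)/(4); at t = 0 this is -8.

-8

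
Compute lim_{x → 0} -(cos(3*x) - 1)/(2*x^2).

Direct substitution gives 0/0.
Apply L'Hôpital: lim (-3*sin(3*x))/(-4*x), still 0/0.
After 2 applications of L'Hôpital's rule the quotient is (-9*cos(3*x))/(-4); substituting x = 0 gives 9/4.

9/4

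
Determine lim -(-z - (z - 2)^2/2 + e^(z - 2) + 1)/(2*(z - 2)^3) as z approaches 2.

Direct substitution gives 0/0.
Apply L'Hôpital: lim (-z + e^(z - 2) + 1)/(-6*(z - 2)^2), still 0/0.
Apply L'Hôpital: lim (e^(z - 2) - 1)/(24 - 12*z), still 0/0.
After 3 applications of L'Hôpital's rule the quotient is (e^(z - 2))/(-12); substituting z = 2 gives -1/12.

-1/12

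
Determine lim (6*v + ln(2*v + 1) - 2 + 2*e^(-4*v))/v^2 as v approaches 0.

14

Substitution gives 0/0 (the numerator vanishes to order 2).
Expand each term to order v^2: the coefficient of v^2 in ln(1 + 2v) is -2 and in 2·e^(-4v) is 16.
Lower-order terms cancel with the polynomial part, so the numerator is (14)·v^2 + o(v^2), and the limit is (14)/(1) = 14.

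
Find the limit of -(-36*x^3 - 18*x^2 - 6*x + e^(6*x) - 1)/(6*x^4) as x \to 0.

-9

Direct substitution gives 0/0.
Apply L'Hôpital: lim (-108*x^2 - 36*x + 6*e^(6*x) - 6)/(-24*x^3), still 0/0.
Apply L'Hôpital: lim (-216*x + 36*e^(6*x) - 36)/(-72*x^2), still 0/0.
Apply L'Hôpital: lim (216*e^(6*x) - 216)/(-144*x), still 0/0.
After 4 applications of L'Hôpital's rule the quotient is (1296*e^(6*x))/(-144); substituting x = 0 gives -9.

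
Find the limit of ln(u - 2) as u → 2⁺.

-∞

As u → 2⁺, u - 2 → 0⁺ and ln(u - 2) → −∞.
Multiplying by 1 gives -∞.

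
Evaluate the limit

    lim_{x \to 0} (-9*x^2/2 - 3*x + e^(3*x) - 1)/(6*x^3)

Direct substitution gives 0/0.
Apply L'Hôpital: lim (-9*x + 3*e^(3*x) - 3)/(18*x^2), still 0/0.
Apply L'Hôpital: lim (9*e^(3*x) - 9)/(36*x), still 0/0.
After 3 applications of L'Hôpital's rule the quotient is (27*e^(3*x))/(36); substituting x = 0 gives 3/4.

3/4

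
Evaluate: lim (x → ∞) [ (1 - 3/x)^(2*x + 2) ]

e^(-6)

The base → 1 and the exponent → ∞: a 1^∞ form.
Take logarithms: (2x + 2)·ln(1 - 3/x). Since ln(1+u) ~ u for small u, this behaves like (2x)·(-3/x) → -6.
So the limit is e^(-6).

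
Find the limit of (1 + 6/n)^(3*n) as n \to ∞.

e^(18)

Let L be the limit and take ln: ln L = lim (3n)·ln(1 + 6/n) = lim (3n)·(6/n + O(1/n²)) = 18.
Hence L = e^(18).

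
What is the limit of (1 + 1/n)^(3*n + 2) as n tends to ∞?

Let L be the limit and take ln: ln L = lim (3n + 2)·ln(1 + 1/n) = lim (3n + 2)·(1/n + O(1/n²)) = 3.
Hence L = e^(3).

e^(3)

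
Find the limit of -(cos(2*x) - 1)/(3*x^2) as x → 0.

2/3

Direct substitution gives 0/0.
Apply L'Hôpital: lim (-2*sin(2*x))/(-6*x), still 0/0.
After 2 applications of L'Hôpital's rule the quotient is (-4*cos(2*x))/(-6); substituting x = 0 gives 2/3.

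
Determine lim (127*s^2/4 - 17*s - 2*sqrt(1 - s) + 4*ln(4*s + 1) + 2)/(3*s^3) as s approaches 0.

Substitution gives 0/0 (the numerator vanishes to order 3).
Expand each term to order s^3: the coefficient of s^3 in -2·√(1 - s) is 1/8 and in 4·ln(1 + 4s) is 256/3.
Lower-order terms cancel with the polynomial part, so the numerator is (2051/24)·s^3 + o(s^3), and the limit is (2051/24)/(3) = 2051/72.

2051/72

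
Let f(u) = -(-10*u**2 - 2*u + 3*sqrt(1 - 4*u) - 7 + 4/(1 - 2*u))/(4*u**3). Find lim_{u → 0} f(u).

Substitution gives 0/0 (the numerator vanishes to order 3).
Expand each term to order u^3: the coefficient of u^3 in 4·1/(1 - 2u) is 32 and in 3·√(1 - 4u) is -12.
Lower-order terms cancel with the polynomial part, so the numerator is (20)·u^3 + o(u^3), and the limit is (20)/(-4) = -5.

-5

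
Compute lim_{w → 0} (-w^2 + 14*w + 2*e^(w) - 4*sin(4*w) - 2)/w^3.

Substitution gives 0/0 (the numerator vanishes to order 3).
Expand each term to order w^3: the coefficient of w^3 in 2·e^(w) is 1/3 and in -4·sin(4w) is 128/3.
Lower-order terms cancel with the polynomial part, so the numerator is (43)·w^3 + o(w^3), and the limit is (43)/(1) = 43.

43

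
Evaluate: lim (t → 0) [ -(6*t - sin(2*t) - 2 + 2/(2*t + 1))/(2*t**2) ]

Substitution gives 0/0 (the numerator vanishes to order 2).
Expand each term to order t^2: the coefficient of t^2 in −sin(2t) is 0 and in 2·1/(1 + 2t) is 8.
Lower-order terms cancel with the polynomial part, so the numerator is (8)·t^2 + o(t^2), and the limit is (8)/(-2) = -4.

-4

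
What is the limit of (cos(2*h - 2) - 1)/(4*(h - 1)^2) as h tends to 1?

-1/2

Direct substitution gives 0/0.
Apply L'Hôpital: lim (-2*sin(2*h - 2))/(8*h - 8), still 0/0.
After 2 applications of L'Hôpital's rule the quotient is (-4*cos(2*h - 2))/(8); substituting h = 1 gives -1/2.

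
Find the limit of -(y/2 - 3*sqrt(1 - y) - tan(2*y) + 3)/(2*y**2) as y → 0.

-3/16

Substitution gives 0/0 (the numerator vanishes to order 2).
Expand each term to order y^2: the coefficient of y^2 in -3·√(1 - y) is 3/8 and in −tan(2y) is 0.
Lower-order terms cancel with the polynomial part, so the numerator is (3/8)·y^2 + o(y^2), and the limit is (3/8)/(-2) = -3/16.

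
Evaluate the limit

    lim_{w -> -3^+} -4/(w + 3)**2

As w → -3⁺, (w + 3) → 0⁺, so (w + 3)^2 → 0⁺ and -4/(w + 3)^2 → -∞.

-∞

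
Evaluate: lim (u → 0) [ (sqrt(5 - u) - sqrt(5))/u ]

Substitution gives 0/0. Multiply numerator and denominator by the conjugate √(5 - u) + √5.
The numerator becomes (5 - u) − 5 = -u, so the expression simplifies to -1/(√(5 - u) + √5).
Letting u → 0 gives -1/(2√5) = -√(5)/10.

-√(5)/10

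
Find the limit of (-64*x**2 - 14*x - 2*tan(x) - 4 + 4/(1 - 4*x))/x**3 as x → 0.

766/3

Substitution gives 0/0; apply L'Hôpital's rule 3 times.
After differentiating numerator and denominator 3 times the quotient is (8/cos(x)^2 - 12/cos(x)^4 + 1536/(4*x - 1)^4)/(6); at x = 0 this is 766/3.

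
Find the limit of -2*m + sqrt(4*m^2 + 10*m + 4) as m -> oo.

This has the form ∞ − ∞. Multiply and divide by the conjugate √(4*m^2 + 10*m + 4) + 2m.
That gives (10m + 4) / (√(4*m^2 + 10*m + 4) + 2m).
Divide numerator and denominator by m: the limit is 10/(2·2) = 5/2.

5/2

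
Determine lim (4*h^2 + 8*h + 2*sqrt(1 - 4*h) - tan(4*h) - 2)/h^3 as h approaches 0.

Substitution gives 0/0 (the numerator vanishes to order 3).
Expand each term to order h^3: the coefficient of h^3 in −tan(4h) is -64/3 and in 2·√(1 - 4h) is -8.
Lower-order terms cancel with the polynomial part, so the numerator is (-88/3)·h^3 + o(h^3), and the limit is (-88/3)/(1) = -88/3.

-88/3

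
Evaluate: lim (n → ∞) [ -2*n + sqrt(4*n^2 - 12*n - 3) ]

-3

This has the form ∞ − ∞. Multiply and divide by the conjugate √(4*n^2 - 12*n - 3) + 2n.
That gives (-12n - 3) / (√(4*n^2 - 12*n - 3) + 2n).
Divide numerator and denominator by n: the limit is -12/(2·2) = -3.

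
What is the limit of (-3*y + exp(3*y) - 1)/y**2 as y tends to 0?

9/2

Direct substitution gives 0/0.
Apply L'Hôpital: lim (3*e^(3*y) - 3)/(2*y), still 0/0.
After 2 applications of L'Hôpital's rule the quotient is (9*e^(3*y))/(2); substituting y = 0 gives 9/2.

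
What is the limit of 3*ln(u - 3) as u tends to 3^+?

As u → 3⁺, u - 3 → 0⁺ and ln(u - 3) → −∞.
Multiplying by 3 gives -∞.

-∞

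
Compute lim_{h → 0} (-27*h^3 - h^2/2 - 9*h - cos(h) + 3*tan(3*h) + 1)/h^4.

Substitution gives 0/0 (the numerator vanishes to order 4).
Expand each term to order h^4: the coefficient of h^4 in −cos(h) is -1/24 and in 3·tan(3h) is 0.
Lower-order terms cancel with the polynomial part, so the numerator is (-1/24)·h^4 + o(h^4), and the limit is (-1/24)/(1) = -1/24.

-1/24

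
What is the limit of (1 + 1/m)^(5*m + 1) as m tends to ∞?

e^(5)

The base → 1 and the exponent → ∞: a 1^∞ form.
Take logarithms: (5m + 1)·ln(1 + 1/m). Since ln(1+u) ~ u for small u, this behaves like (5m)·(1/m) → 5.
So the limit is e^(5).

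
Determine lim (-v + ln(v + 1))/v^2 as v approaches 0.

Direct substitution gives 0/0.
Apply L'Hôpital: lim (-1 + 1/(v + 1))/(2*v), still 0/0.
After 2 applications of L'Hôpital's rule the quotient is (-1/(v + 1)^2)/(2); substituting v = 0 gives -1/2.

-1/2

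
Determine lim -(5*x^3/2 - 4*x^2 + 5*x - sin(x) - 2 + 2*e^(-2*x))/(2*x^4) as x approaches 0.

Substitution gives 0/0 (the numerator vanishes to order 4).
Expand each term to order x^4: the coefficient of x^4 in 2·e^(-2x) is 4/3 and in −sin(x) is 0.
Lower-order terms cancel with the polynomial part, so the numerator is (4/3)·x^4 + o(x^4), and the limit is (4/3)/(-2) = -2/3.

-2/3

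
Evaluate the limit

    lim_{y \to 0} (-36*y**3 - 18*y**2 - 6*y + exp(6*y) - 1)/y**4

54

Direct substitution gives 0/0.
Apply L'Hôpital: lim (-108*y^2 - 36*y + 6*e^(6*y) - 6)/(4*y^3), still 0/0.
Apply L'Hôpital: lim (-216*y + 36*e^(6*y) - 36)/(12*y^2), still 0/0.
Apply L'Hôpital: lim (216*e^(6*y) - 216)/(24*y), still 0/0.
After 4 applications of L'Hôpital's rule the quotient is (1296*e^(6*y))/(24); substituting y = 0 gives 54.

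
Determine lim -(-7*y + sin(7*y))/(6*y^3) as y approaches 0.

343/36

Direct substitution gives 0/0.
Apply L'Hôpital: lim (7*cos(7*y) - 7)/(-18*y^2), still 0/0.
Apply L'Hôpital: lim (-49*sin(7*y))/(-36*y), still 0/0.
After 3 applications of L'Hôpital's rule the quotient is (-343*cos(7*y))/(-36); substituting y = 0 gives 343/36.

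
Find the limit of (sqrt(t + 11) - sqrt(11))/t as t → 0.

√(11)/22

A 0/0 form; rationalise with √(11 + t) + √11. This collapses the numerator to t, leaving 1/(√(11 + t) + √11) → 1/(2√11) = √(11)/22.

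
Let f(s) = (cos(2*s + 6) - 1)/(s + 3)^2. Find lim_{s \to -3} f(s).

-2

Direct substitution gives 0/0.
Apply L'Hôpital: lim (-2*sin(2*s + 6))/(2*s + 6), still 0/0.
After 2 applications of L'Hôpital's rule the quotient is (-4*cos(2*s + 6))/(2); substituting s = -3 gives -2.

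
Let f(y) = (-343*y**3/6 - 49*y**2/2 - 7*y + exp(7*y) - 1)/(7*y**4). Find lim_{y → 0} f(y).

343/24

Direct substitution gives 0/0.
Apply L'Hôpital: lim (-343*y^2/2 - 49*y + 7*e^(7*y) - 7)/(28*y^3), still 0/0.
Apply L'Hôpital: lim (-343*y + 49*e^(7*y) - 49)/(84*y^2), still 0/0.
Apply L'Hôpital: lim (343*e^(7*y) - 343)/(168*y), still 0/0.
After 4 applications of L'Hôpital's rule the quotient is (2401*e^(7*y))/(168); substituting y = 0 gives 343/24.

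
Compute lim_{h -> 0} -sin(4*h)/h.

-4

Substitution gives 0/0.
Write it as (4/(-1))·sin(4h)/(4h); since sin(u)/u → 1, the limit is -4.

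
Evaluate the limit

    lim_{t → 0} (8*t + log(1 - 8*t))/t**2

-32

Direct substitution gives 0/0.
Apply L'Hôpital: lim (8 - 8/(1 - 8*t))/(2*t), still 0/0.
After 2 applications of L'Hôpital's rule the quotient is (-64/(1 - 8*t)^2)/(2); substituting t = 0 gives -32.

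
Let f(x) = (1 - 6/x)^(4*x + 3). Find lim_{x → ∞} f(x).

Write it as [(1 - 6/x)^x]^(4) · (1 - 6/x)^(3). The bracketed term tends to e^(-6) and the second factor to 1, so the limit is e^(-24).

e^(-24)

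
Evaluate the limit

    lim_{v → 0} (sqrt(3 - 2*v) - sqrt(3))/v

A 0/0 form; rationalise with √(3 - 2v) + √3. This collapses the numerator to -2v, leaving -2/(√(3 - 2v) + √3) → -2/(2√3) = -√(3)/3.

-√(3)/3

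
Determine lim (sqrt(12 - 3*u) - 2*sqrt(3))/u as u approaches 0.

Substitution gives 0/0. Multiply numerator and denominator by the conjugate √(12 - 3u) + √12.
The numerator becomes (12 - 3u) − 12 = -3u, so the expression simplifies to -3/(√(12 - 3u) + √12).
Letting u → 0 gives -3/(2√12) = -√(3)/4.

-√(3)/4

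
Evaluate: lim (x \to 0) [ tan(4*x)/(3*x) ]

4/3

Substitution gives 0/0.
Since tan(u)/u → 1 as u → 0, tan(4x)/(4x) → 1 and the limit is 4/3.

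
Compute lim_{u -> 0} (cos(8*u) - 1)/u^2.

-32

Direct substitution gives 0/0.
Apply L'Hôpital: lim (-8*sin(8*u))/(2*u), still 0/0.
After 2 applications of L'Hôpital's rule the quotient is (-64*cos(8*u))/(2); substituting u = 0 gives -32.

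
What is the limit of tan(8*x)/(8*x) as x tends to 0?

Substitution gives 0/0.
Since tan(u)/u → 1 as u → 0, tan(8x)/(8x) → 1 and the limit is 8/8 = 1.

1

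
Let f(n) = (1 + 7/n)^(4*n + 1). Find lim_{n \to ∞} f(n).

Write it as [(1 + 7/n)^n]^(4) · (1 + 7/n)^(1). The bracketed term tends to e^(7) and the second factor to 1, so the limit is e^(28).

e^(28)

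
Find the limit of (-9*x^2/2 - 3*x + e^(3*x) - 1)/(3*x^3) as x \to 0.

Direct substitution gives 0/0.
Apply L'Hôpital: lim (-9*x + 3*e^(3*x) - 3)/(9*x^2), still 0/0.
Apply L'Hôpital: lim (9*e^(3*x) - 9)/(18*x), still 0/0.
After 3 applications of L'Hôpital's rule the quotient is (27*e^(3*x))/(18); substituting x = 0 gives 3/2.

3/2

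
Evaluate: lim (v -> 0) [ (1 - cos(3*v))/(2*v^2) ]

Substitution gives 0/0.
Use (1 − cos u)/u² → 1/2 with u = 3v: the limit is 3²/(2·2) = 9/4.

9/4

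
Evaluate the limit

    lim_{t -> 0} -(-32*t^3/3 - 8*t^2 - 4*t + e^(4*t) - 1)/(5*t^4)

Direct substitution gives 0/0.
Apply L'Hôpital: lim (-32*t^2 - 16*t + 4*e^(4*t) - 4)/(-20*t^3), still 0/0.
Apply L'Hôpital: lim (-64*t + 16*e^(4*t) - 16)/(-60*t^2), still 0/0.
Apply L'Hôpital: lim (64*e^(4*t) - 64)/(-120*t), still 0/0.
After 4 applications of L'Hôpital's rule the quotient is (256*e^(4*t))/(-120); substituting t = 0 gives -32/15.

-32/15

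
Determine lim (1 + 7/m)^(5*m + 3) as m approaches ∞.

Let L be the limit and take ln: ln L = lim (5m + 3)·ln(1 + 7/m) = lim (5m + 3)·(7/m + O(1/m²)) = 35.
Hence L = e^(35).

e^(35)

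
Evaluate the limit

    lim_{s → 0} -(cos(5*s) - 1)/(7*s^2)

25/14

Direct substitution gives 0/0.
Apply L'Hôpital: lim (-5*sin(5*s))/(-14*s), still 0/0.
After 2 applications of L'Hôpital's rule the quotient is (-25*cos(5*s))/(-14); substituting s = 0 gives 25/14.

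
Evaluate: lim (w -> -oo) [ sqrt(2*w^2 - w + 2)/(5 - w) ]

For large |w|, √(2*w^2 - w + 2) ≈ √2·|w| and the denominator ≈ -w.
Since w → −∞, |w| = −w, giving −√2/(-1) = √(2).

√(2)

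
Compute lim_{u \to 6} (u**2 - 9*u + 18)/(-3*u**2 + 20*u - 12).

-3/16

At u = 6 both the top and bottom vanish — a removable singularity. Factoring out (u - 6) from each leaves (u - 3)/(2 - 3*u), which at u = 6 equals -3/16.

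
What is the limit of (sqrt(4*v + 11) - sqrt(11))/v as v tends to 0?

2*√(11)/11

Substitution gives 0/0. Multiply numerator and denominator by the conjugate √(11 + 4v) + √11.
The numerator becomes (11 + 4v) − 11 = 4v, so the expression simplifies to 4/(√(11 + 4v) + √11).
Letting v → 0 gives 4/(2√11) = 2*√(11)/11.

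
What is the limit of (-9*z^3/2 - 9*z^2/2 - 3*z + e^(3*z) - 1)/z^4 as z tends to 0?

Direct substitution gives 0/0.
Apply L'Hôpital: lim (-27*z^2/2 - 9*z + 3*e^(3*z) - 3)/(4*z^3), still 0/0.
Apply L'Hôpital: lim (-27*z + 9*e^(3*z) - 9)/(12*z^2), still 0/0.
Apply L'Hôpital: lim (27*e^(3*z) - 27)/(24*z), still 0/0.
After 4 applications of L'Hôpital's rule the quotient is (81*e^(3*z))/(24); substituting z = 0 gives 27/8.

27/8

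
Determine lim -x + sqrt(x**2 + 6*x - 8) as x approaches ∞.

An ∞ − ∞ form. Rationalising with the conjugate, the difference becomes (6x - 8) / (√(x^2 + 6*x - 8) + x).
For large x the denominator behaves like 2·x, so the quotient tends to 6/2 = 3.

3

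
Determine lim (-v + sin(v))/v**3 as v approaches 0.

Direct substitution gives 0/0.
Apply L'Hôpital: lim (cos(v) - 1)/(3*v^2), still 0/0.
Apply L'Hôpital: lim (-sin(v))/(6*v), still 0/0.
After 3 applications of L'Hôpital's rule the quotient is (-cos(v))/(6); substituting v = 0 gives -1/6.

-1/6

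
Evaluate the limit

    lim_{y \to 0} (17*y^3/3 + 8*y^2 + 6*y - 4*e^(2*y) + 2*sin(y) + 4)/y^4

Substitution gives 0/0; apply L'Hôpital's rule 4 times.
After differentiating numerator and denominator 4 times the quotient is (-64*e^(2*y) + 2*sin(y))/(24); at y = 0 this is -8/3.

-8/3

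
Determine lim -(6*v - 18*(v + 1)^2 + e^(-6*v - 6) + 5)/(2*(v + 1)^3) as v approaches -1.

Direct substitution gives 0/0.
Apply L'Hôpital: lim (-36*v - 6*e^(-6*v - 6) - 30)/(-6*(v + 1)^2), still 0/0.
Apply L'Hôpital: lim (36*e^(-6*v - 6) - 36)/(-12*v - 12), still 0/0.
After 3 applications of L'Hôpital's rule the quotient is (-216*e^(-6*v - 6))/(-12); substituting v = -1 gives 18.

18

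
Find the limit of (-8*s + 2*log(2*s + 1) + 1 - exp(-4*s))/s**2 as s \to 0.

Substitution gives 0/0 (the numerator vanishes to order 2).
Expand each term to order s^2: the coefficient of s^2 in −e^(-4s) is -8 and in 2·ln(1 + 2s) is -4.
Lower-order terms cancel with the polynomial part, so the numerator is (-12)·s^2 + o(s^2), and the limit is (-12)/(1) = -12.

-12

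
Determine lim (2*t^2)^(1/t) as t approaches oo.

Base → ∞ and exponent → 0: an ∞^0 form.
Take logs: (1/t)·ln(2·t^2) = (ln 2 + 2·ln t)/t → 0.
So the limit is e^0 = 1.

1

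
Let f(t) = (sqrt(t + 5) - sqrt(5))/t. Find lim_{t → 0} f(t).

√(5)/10

A 0/0 form; rationalise with √(5 + t) + √5. This collapses the numerator to t, leaving 1/(√(5 + t) + √5) → 1/(2√5) = √(5)/10.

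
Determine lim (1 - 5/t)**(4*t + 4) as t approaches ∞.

Write it as [(1 - 5/t)^t]^(4) · (1 - 5/t)^(4). The bracketed term tends to e^(-5) and the second factor to 1, so the limit is e^(-20).

e^(-20)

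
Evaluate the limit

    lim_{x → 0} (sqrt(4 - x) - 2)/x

A 0/0 form; rationalise with √(4 - x) + √4. This collapses the numerator to -x, leaving -1/(√(4 - x) + √4) → -1/(2√4) = -1/4.

-1/4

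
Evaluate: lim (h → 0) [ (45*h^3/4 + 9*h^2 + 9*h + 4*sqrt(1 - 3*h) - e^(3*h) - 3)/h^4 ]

-513/32

Substitution gives 0/0 (the numerator vanishes to order 4).
Expand each term to order h^4: the coefficient of h^4 in −e^(3h) is -27/8 and in 4·√(1 - 3h) is -405/32.
Lower-order terms cancel with the polynomial part, so the numerator is (-513/32)·h^4 + o(h^4), and the limit is (-513/32)/(1) = -513/32.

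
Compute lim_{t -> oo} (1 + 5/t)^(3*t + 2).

e^(15)

Let L be the limit and take ln: ln L = lim (3t + 2)·ln(1 + 5/t) = lim (3t + 2)·(5/t + O(1/t²)) = 15.
Hence L = e^(15).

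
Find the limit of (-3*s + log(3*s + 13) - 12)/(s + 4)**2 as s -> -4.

-9/2

Direct substitution gives 0/0.
Apply L'Hôpital: lim (-3 + 3/(3*s + 13))/(2*s + 8), still 0/0.
After 2 applications of L'Hôpital's rule the quotient is (-9/(3*s + 13)^2)/(2); substituting s = -4 gives -9/2.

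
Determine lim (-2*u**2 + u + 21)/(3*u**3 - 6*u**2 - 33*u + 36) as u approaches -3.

13/84

At u = -3 both the top and bottom vanish — a removable singularity. Factoring out (u + 3) from each leaves (7 - 2*u)/(3*u^2 - 15*u + 12), which at u = -3 equals 13/84.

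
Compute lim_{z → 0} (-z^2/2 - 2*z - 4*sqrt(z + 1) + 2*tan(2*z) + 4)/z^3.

61/12

Substitution gives 0/0; apply L'Hôpital's rule 3 times.
After differentiating numerator and denominator 3 times the quotient is (96*tan(2*z)^2/cos(2*z)^2 + 32/cos(2*z)^2 - 3/(2*(z + 1)^(5/2)))/(6); at z = 0 this is 61/12.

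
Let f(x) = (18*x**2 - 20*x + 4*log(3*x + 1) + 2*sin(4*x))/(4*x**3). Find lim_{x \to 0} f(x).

Substitution gives 0/0 (the numerator vanishes to order 3).
Expand each term to order x^3: the coefficient of x^3 in 2·sin(4x) is -64/3 and in 4·ln(1 + 3x) is 36.
Lower-order terms cancel with the polynomial part, so the numerator is (44/3)·x^3 + o(x^3), and the limit is (44/3)/(4) = 11/3.

11/3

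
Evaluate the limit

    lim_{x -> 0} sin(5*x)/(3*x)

5/3

Substitution gives 0/0.
Write it as (5/3)·sin(5x)/(5x); since sin(u)/u → 1, the limit is 5/3.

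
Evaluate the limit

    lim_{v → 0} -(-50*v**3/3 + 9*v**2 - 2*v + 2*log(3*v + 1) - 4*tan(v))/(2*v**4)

Substitution gives 0/0; apply L'Hôpital's rule 4 times.
After differentiating numerator and denominator 4 times the quotient is (32*tan(v)/cos(v)^2 - 96*tan(v)/cos(v)^4 - 972/(3*v + 1)^4)/(-48); at v = 0 this is 81/4.

81/4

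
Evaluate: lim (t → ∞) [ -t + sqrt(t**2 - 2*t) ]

This has the form ∞ − ∞. Multiply and divide by the conjugate √(t^2 - 2*t) + t.
That gives (-2t) / (√(t^2 - 2*t) + t).
Divide numerator and denominator by t: the limit is -2/(2·1) = -1.

-1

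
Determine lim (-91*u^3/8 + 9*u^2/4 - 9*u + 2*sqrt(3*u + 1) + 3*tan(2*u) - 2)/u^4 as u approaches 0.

Substitution gives 0/0; apply L'Hôpital's rule 4 times.
After differentiating numerator and denominator 4 times the quotient is (1152*tan(2*u)^3/cos(2*u)^2 + 768*tan(2*u)/cos(2*u)^2 - 1215/(8*(3*u + 1)^(7/2)))/(24); at u = 0 this is -405/64.

-405/64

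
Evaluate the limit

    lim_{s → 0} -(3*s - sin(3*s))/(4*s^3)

Direct substitution gives 0/0.
Apply L'Hôpital: lim (3 - 3*cos(3*s))/(-12*s^2), still 0/0.
Apply L'Hôpital: lim (9*sin(3*s))/(-24*s), still 0/0.
After 3 applications of L'Hôpital's rule the quotient is (27*cos(3*s))/(-24); substituting s = 0 gives -9/8.

-9/8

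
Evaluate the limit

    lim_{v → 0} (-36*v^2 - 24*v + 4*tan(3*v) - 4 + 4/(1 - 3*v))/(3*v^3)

Substitution gives 0/0; apply L'Hôpital's rule 3 times.
After differentiating numerator and denominator 3 times the quotient is (648*tan(3*v)^2/cos(3*v)^2 + 216/cos(3*v)^2 + 648/(3*v - 1)^4)/(18); at v = 0 this is 48.

48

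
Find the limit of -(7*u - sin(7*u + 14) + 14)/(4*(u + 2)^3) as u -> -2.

Direct substitution gives 0/0.
Apply L'Hôpital: lim (7 - 7*cos(7*u + 14))/(-12*(u + 2)^2), still 0/0.
Apply L'Hôpital: lim (49*sin(7*u + 14))/(-24*u - 48), still 0/0.
After 3 applications of L'Hôpital's rule the quotient is (343*cos(7*u + 14))/(-24); substituting u = -2 gives -343/24.

-343/24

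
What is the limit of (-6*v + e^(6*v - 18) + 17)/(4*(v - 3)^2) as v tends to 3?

Direct substitution gives 0/0.
Apply L'Hôpital: lim (6*e^(6*v - 18) - 6)/(8*v - 24), still 0/0.
After 2 applications of L'Hôpital's rule the quotient is (36*e^(6*v - 18))/(8); substituting v = 3 gives 9/2.

9/2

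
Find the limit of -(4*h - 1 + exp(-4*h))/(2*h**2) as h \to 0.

Direct substitution gives 0/0.
Apply L'Hôpital: lim (4 - 4*e^(-4*h))/(-4*h), still 0/0.
After 2 applications of L'Hôpital's rule the quotient is (16*e^(-4*h))/(-4); substituting h = 0 gives -4.

-4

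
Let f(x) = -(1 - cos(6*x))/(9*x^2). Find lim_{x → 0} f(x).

Substitution gives 0/0.
Use (1 − cos u)/u² → 1/2 with u = 6x: the limit is 6²/(2·(-9)) = -2.

-2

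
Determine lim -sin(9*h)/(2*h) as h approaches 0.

-9/2

Substitution gives 0/0.
Write it as (9/(-2))·sin(9h)/(9h); since sin(u)/u → 1, the limit is -9/2.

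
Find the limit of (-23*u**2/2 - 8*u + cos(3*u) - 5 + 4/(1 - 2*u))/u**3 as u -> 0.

Substitution gives 0/0 (the numerator vanishes to order 3).
Expand each term to order u^3: the coefficient of u^3 in 4·1/(1 - 2u) is 32 and in cos(3u) is 0.
Lower-order terms cancel with the polynomial part, so the numerator is (32)·u^3 + o(u^3), and the limit is (32)/(1) = 32.

32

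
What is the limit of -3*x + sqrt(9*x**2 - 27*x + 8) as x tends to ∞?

-9/2

This has the form ∞ − ∞. Multiply and divide by the conjugate √(9*x^2 - 27*x + 8) + 3x.
That gives (-27x + 8) / (√(9*x^2 - 27*x + 8) + 3x).
Divide numerator and denominator by x: the limit is -27/(2·3) = -9/2.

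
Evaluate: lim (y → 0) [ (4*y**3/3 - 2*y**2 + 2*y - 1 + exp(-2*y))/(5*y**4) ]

Direct substitution gives 0/0.
Apply L'Hôpital: lim (4*y^2 - 4*y + 2 - 2*e^(-2*y))/(20*y^3), still 0/0.
Apply L'Hôpital: lim (8*y - 4 + 4*e^(-2*y))/(60*y^2), still 0/0.
Apply L'Hôpital: lim (8 - 8*e^(-2*y))/(120*y), still 0/0.
After 4 applications of L'Hôpital's rule the quotient is (16*e^(-2*y))/(120); substituting y = 0 gives 2/15.

2/15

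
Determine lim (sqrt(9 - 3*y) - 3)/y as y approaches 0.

-1/2

A 0/0 form; rationalise with √(9 - 3y) + √9. This collapses the numerator to -3y, leaving -3/(√(9 - 3y) + √9) → -3/(2√9) = -1/2.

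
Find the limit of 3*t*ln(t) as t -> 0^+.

0

This is a 0·(−∞) form. Rewrite as 3·ln(t) / t^(−1) and apply L'Hôpital:
the derivative quotient is 3·(1/t) / (−1·t^(−2)) = (-3/1)·t^1 → 0.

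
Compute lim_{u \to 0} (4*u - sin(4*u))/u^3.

32/3

Direct substitution gives 0/0.
Apply L'Hôpital: lim (4 - 4*cos(4*u))/(3*u^2), still 0/0.
Apply L'Hôpital: lim (16*sin(4*u))/(6*u), still 0/0.
After 3 applications of L'Hôpital's rule the quotient is (64*cos(4*u))/(6); substituting u = 0 gives 32/3.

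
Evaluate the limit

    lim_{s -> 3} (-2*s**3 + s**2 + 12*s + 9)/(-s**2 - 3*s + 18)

Since s = 3 makes numerator and denominator zero, (s - 3) divides both.
Cancelling it gives (-2*s^2 - 5*s - 3)/(-s - 6); now plug in s = 3 to get 4.

4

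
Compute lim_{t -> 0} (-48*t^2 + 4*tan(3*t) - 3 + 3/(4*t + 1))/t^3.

Substitution gives 0/0 (the numerator vanishes to order 3).
Expand each term to order t^3: the coefficient of t^3 in 4·tan(3t) is 36 and in 3·1/(1 + 4t) is -192.
Lower-order terms cancel with the polynomial part, so the numerator is (-156)·t^3 + o(t^3), and the limit is (-156)/(1) = -156.

-156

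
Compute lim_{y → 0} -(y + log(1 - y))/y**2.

1/2

Direct substitution gives 0/0.
Apply L'Hôpital: lim (1 - 1/(1 - y))/(-2*y), still 0/0.
After 2 applications of L'Hôpital's rule the quotient is (-1/(1 - y)^2)/(-2); substituting y = 0 gives 1/2.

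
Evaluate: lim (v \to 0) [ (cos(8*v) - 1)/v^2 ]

-32

Direct substitution gives 0/0.
Apply L'Hôpital: lim (-8*sin(8*v))/(2*v), still 0/0.
After 2 applications of L'Hôpital's rule the quotient is (-64*cos(8*v))/(2); substituting v = 0 gives -32.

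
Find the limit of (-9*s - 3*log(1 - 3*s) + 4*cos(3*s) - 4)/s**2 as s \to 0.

-9/2

Substitution gives 0/0; apply L'Hôpital's rule 2 times.
After differentiating numerator and denominator 2 times the quotient is (-36*cos(3*s) + 27/(3*s - 1)^2)/(2); at s = 0 this is -9/2.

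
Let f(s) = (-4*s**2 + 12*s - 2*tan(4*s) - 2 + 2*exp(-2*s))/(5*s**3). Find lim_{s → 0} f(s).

Substitution gives 0/0 (the numerator vanishes to order 3).
Expand each term to order s^3: the coefficient of s^3 in 2·e^(-2s) is -8/3 and in -2·tan(4s) is -128/3.
Lower-order terms cancel with the polynomial part, so the numerator is (-136/3)·s^3 + o(s^3), and the limit is (-136/3)/(5) = -136/15.

-136/15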